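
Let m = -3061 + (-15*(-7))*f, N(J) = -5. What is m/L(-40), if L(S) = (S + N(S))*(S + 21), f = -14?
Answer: -4531/855 ≈ -5.2994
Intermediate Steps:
m = -4531 (m = -3061 - 15*(-7)*(-14) = -3061 + 105*(-14) = -3061 - 1470 = -4531)
L(S) = (-5 + S)*(21 + S) (L(S) = (S - 5)*(S + 21) = (-5 + S)*(21 + S))
m/L(-40) = -4531/(-105 + (-40)² + 16*(-40)) = -4531/(-105 + 1600 - 640) = -4531/855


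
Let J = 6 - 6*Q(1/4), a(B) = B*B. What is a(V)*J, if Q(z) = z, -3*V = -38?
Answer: 722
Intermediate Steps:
V = 38/3 (V = -1/3*(-38) = 38/3 ≈ 12.667)
a(B) = B**2
J = 9/2 (J = 6 - 6/4 = 6 - 6*1/4 = 6 - 3/2 = 9/2 ≈ 4.5000)
a(V)*J = (38/3)**2*(9/2) = (1444/9)*(9/2) = 722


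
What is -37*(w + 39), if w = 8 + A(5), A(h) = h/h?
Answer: -1776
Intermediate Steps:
A(h) = 1
w = 9 (w = 8 + 1 = 9)
-37*(w + 39) = -37*(9 + 39) = -37*48 = -1776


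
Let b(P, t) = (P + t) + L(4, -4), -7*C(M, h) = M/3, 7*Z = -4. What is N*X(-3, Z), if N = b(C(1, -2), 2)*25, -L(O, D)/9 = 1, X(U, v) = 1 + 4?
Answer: -18500/21 ≈ -880.95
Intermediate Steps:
Z = -4/7 (Z = (1/7)*(-4) = -4/7 ≈ -0.57143)
X(U, v) = 5
C(M, h) = -M/21 (C(M, h) = -M/(7*3) = -M/21)
L(O, D) = -9 (L(O, D) = -9*1 = -9)
b(P, t) = -9 + P + t (b(P, t) = (P + t) - 9 = -9 + P + t)
N = -3700/21 (N = (-9 - 1/21*1 + 2)*25 = (-9 - 1/21 + 2)*25 = -148/21*25 = -3700/21 ≈ -176.19)
N*X(-3, Z) = -3700/21*5 = -18500/21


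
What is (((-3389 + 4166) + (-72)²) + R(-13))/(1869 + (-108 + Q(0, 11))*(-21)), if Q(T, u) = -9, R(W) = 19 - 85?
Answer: 1965/1442 ≈ 1.3627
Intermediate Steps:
R(W) = -66
(((-3389 + 4166) + (-72)²) + R(-13))/(1869 + (-108 + Q(0, 11))*(-21)) = (((-3389 + 4166) + (-72)²) - 66)/(1869 + (-108 - 9)*(-21)) = ((777 + 5184) - 66)/(1869 - 117*(-21)) = (5961 - 66)/(1869 + 2457) = 5895/4326 = 5895*(1/4326) = 1965/1442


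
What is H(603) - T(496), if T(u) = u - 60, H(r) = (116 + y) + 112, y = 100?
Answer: -108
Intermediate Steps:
H(r) = 328 (H(r) = (116 + 100) + 112 = 216 + 112 = 328)
T(u) = -60 + u
H(603) - T(496) = 328 - (-60 + 496) = 328 - 1*436 = 328 - 436 = -108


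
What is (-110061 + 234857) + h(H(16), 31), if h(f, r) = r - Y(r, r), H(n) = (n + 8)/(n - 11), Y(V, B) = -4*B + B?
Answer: 124920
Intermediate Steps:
Y(V, B) = -3*B
H(n) = (8 + n)/(-11 + n)
h(f, r) = 4*r (h(f, r) = r - (-3)*r = r + 3*r = 4*r)
(-110061 + 234857) + h(H(16), 31) = (-110061 + 234857) + 4*31 = 124796 + 124 = 124920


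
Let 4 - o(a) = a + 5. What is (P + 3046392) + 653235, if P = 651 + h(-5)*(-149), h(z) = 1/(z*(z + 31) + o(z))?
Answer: 466235177/126 ≈ 3.7003e+6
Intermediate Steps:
o(a) = -1 - a (o(a) = 4 - (a + 5) = 4 - (5 + a) = 4 + (-5 - a) = -1 - a)
h(z) = 1/(-1 - z + z*(31 + z)) (h(z) = 1/(z*(z + 31) + (-1 - z)) = 1/(z*(31 + z) + (-1 - z)) = 1/(-1 - z + z*(31 + z)))
P = 82175/126 (P = 651 - 149/(-1 + (-5)² + 30*(-5)) = 651 - 149/(-1 + 25 - 150) = 651 - 149/(-126) = 651 - 1/126*(-149) = 651 + 149/126 = 82175/126 ≈ 652.18)
(P + 3046392) + 653235 = (82175/126 + 3046392) + 653235 = 383927567/126 + 653235 = 466235177/126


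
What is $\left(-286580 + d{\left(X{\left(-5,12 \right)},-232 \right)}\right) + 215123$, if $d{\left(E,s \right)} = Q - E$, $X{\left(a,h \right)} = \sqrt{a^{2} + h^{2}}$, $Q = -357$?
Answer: $-71827$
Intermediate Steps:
$d{\left(E,s \right)} = -357 - E$
$\left(-286580 + d{\left(X{\left(-5,12 \right)},-232 \right)}\right) + 215123 = \left(-286580 - \left(357 + \sqrt{\left(-5\right)^{2} + 12^{2}}\right)\right) + 215123 = \left(-286580 - \left(357 + \sqrt{25 + 144}\right)\right) + 215123 = \left(-286580 - \left(357 + \sqrt{169}\right)\right) + 215123 = \left(-286580 - 370\right) + 215123 = -286950 + 215123 = -71827$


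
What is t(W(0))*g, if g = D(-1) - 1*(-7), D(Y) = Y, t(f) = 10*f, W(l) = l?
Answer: 0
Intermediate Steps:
g = 6 (g = -1 - 1*(-7) = -1 + 7 = 6)
t(W(0))*g = (10*0)*6 = 0*6 = 0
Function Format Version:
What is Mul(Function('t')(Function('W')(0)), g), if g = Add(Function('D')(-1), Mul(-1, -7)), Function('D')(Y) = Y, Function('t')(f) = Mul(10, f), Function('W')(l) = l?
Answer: 0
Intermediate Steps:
g = 6 (g = Add(-1, Mul(-1, -7)) = Add(-1, 7) = 6)
Mul(Function('t')(Function('W')(0)), g) = Mul(Mul(10, 0), 6) = Mul(0, 6) = 0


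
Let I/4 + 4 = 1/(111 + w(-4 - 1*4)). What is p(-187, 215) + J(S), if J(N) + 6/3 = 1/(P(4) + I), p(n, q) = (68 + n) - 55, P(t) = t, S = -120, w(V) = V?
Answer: -216935/1232 ≈ -176.08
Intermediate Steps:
I = -1644/103 (I = -16 + 4/(111 + (-4 - 1*4)) = -16 + 4/(111 + (-4 - 4)) = -16 + 4/(111 - 8) = -16 + 4/103 = -1644/103 ≈ -15.961)
p(n, q) = 13 + n
J(N) = -2567/1232 (J(N) = -2 + 1/(4 - 1644/103) = -2 + 1/(-1232/103) = -2 - 103/1232 = -2567/1232)
p(-187, 215) + J(S) = (13 - 187) - 2567/1232 = -174 - 2567/1232 = -216935/1232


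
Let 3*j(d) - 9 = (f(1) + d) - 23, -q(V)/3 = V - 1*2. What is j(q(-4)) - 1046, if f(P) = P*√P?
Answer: -3133/3 ≈ -1044.3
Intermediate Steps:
q(V) = 6 - 3*V (q(V) = -3*(V - 1*2) = -3*(V - 2) = -3*(-2 + V) = 6 - 3*V)
f(P) = P^(3/2)
j(d) = -13/3 + d/3 (j(d) = 3 + ((1^(3/2) + d) - 23)/3 = 3 + ((1 + d) - 23)/3 = 3 + (-22 + d)/3 = 3 + (-22/3 + d/3) = -13/3 + d/3)
j(q(-4)) - 1046 = (-13/3 + (6 - 3*(-4))/3) - 1046 = (-13/3 + (6 + 12)/3) - 1046 = (-13/3 + (⅓)*18) - 1046 = (-13/3 + 6) - 1046 = 5/3 - 1046 = -3133/3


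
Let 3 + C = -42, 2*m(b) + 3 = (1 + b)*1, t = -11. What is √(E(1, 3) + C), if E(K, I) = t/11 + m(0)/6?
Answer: I*√1662/6 ≈ 6.7946*I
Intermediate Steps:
m(b) = -1 + b/2 (m(b) = -3/2 + ((1 + b)*1)/2 = -3/2 + (1 + b)/2 = -3/2 + (½ + b/2) = -1 + b/2)
C = -45 (C = -3 - 42 = -45)
E(K, I) = -7/6 (E(K, I) = -11/11 + (-1 + (½)*0)/6 = -11*1/11 + (-1 + 0)*(⅙) = -1 - 1*⅙ = -1 - ⅙ = -7/6)
√(E(1, 3) + C) = √(-7/6 - 45) = √(-277/6) = I*√1662/6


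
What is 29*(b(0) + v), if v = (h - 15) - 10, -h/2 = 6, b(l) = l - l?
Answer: -1073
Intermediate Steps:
b(l) = 0
h = -12 (h = -2*6 = -12)
v = -37 (v = (-12 - 15) - 10 = -27 - 10 = -37)
29*(b(0) + v) = 29*(0 - 37) = 29*(-37) = -1073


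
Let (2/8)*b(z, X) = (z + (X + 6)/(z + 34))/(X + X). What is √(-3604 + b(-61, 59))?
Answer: 22*I*√2100813/531 ≈ 60.051*I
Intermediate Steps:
b(z, X) = 2*(z + (6 + X)/(34 + z))/X (b(z, X) = 4*((z + (X + 6)/(z + 34))/(X + X)) = 4*((z + (6 + X)/(34 + z))/((2*X))) = 4*((z + (6 + X)/(34 + z))*(1/(2*X))) = 4*((z + (6 + X)/(34 + z))/(2*X)) = 2*(z + (6 + X)/(34 + z))/X)
√(-3604 + b(-61, 59)) = √(-3604 + 2*(6 + 59 + (-61)² + 34*(-61))/(59*(34 - 61))) = √(-3604 + 2*(1/59)*(6 + 59 + 3721 - 2074)/(-27)) = √(-3604 + 2*(1/59)*(-1/27)*1712) = √(-3604 - 3424/1593) = √(-5744596/1593) = 22*I*√2100813/531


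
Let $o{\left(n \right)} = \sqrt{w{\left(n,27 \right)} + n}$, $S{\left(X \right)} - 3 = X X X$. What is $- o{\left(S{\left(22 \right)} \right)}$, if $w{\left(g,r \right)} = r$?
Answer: $- \sqrt{10678} \approx -103.33$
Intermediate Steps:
$S{\left(X \right)} = 3 + X^{3}$ ($S{\left(X \right)} = 3 + X X X = 3 + X^{2} X = 3 + X^{3}$)
$o{\left(n \right)} = \sqrt{27 + n}$
$- o{\left(S{\left(22 \right)} \right)} = - \sqrt{27 + \left(3 + 22^{3}\right)} = - \sqrt{27 + \left(3 + 10648\right)} = - \sqrt{27 + 10651} = - \sqrt{10678}$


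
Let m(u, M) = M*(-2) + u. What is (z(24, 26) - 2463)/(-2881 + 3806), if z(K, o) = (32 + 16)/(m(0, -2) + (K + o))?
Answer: -22159/8325 ≈ -2.6617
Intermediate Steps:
m(u, M) = u - 2*M (m(u, M) = -2*M + u = u - 2*M)
z(K, o) = 48/(4 + K + o) (z(K, o) = (32 + 16)/((0 - 2*(-2)) + (K + o)) = 48/((0 + 4) + (K + o)) = 48/(4 + (K + o)) = 48/(4 + K + o))
(z(24, 26) - 2463)/(-2881 + 3806) = (48/(4 + 24 + 26) - 2463)/(-2881 + 3806) = (48/54 - 2463)/925 = (48*(1/54) - 2463)*(1/925) = (8/9 - 2463)*(1/925) = -22159/9*1/925 = -22159/8325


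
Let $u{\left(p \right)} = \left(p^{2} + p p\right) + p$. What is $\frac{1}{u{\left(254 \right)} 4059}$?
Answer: $\frac{1}{524771874} \approx 1.9056 \cdot 10^{-9}$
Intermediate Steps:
$u{\left(p \right)} = p + 2 p^{2}$ ($u{\left(p \right)} = \left(p^{2} + p^{2}\right) + p = 2 p^{2} + p = p + 2 p^{2}$)
$\frac{1}{u{\left(254 \right)} 4059} = \frac{1}{254 \left(1 + 2 \cdot 254\right) 4059} = \frac{1}{254 \left(1 + 508\right)} \frac{1}{4059} = \frac{1}{254 \cdot 509} \cdot \frac{1}{4059} = \frac{1}{129286} \cdot \frac{1}{4059} = \frac{1}{524771874}$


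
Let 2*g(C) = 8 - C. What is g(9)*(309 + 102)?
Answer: -411/2 ≈ -205.50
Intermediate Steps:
g(C) = 4 - C/2 (g(C) = (8 - C)/2 = 4 - C/2)
g(9)*(309 + 102) = (4 - 1/2*9)*(309 + 102) = (4 - 9/2)*411 = -1/2*411 = -411/2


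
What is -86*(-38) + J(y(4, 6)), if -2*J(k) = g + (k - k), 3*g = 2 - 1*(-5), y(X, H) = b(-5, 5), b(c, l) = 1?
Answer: 19601/6 ≈ 3266.8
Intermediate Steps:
y(X, H) = 1
g = 7/3 (g = (2 - 1*(-5))/3 = (2 + 5)/3 = (⅓)*7 = 7/3 ≈ 2.3333)
J(k) = -7/6 (J(k) = -(7/3 + (k - k))/2 = -(7/3 + 0)/2 = -½*7/3 = -7/6)
-86*(-38) + J(y(4, 6)) = -86*(-38) - 7/6 = 3268 - 7/6 = 19601/6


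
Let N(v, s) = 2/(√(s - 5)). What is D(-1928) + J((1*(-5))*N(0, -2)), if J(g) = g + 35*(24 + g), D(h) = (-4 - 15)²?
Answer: 1201 + 360*I*√7/7 ≈ 1201.0 + 136.07*I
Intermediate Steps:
N(v, s) = 2/√(-5 + s) (N(v, s) = 2/(√(-5 + s)) = 2/√(-5 + s))
D(h) = 361 (D(h) = (-19)² = 361)
J(g) = 840 + 36*g (J(g) = g + (840 + 35*g) = 840 + 36*g)
D(-1928) + J((1*(-5))*N(0, -2)) = 361 + (840 + 36*((1*(-5))*(2/√(-5 - 2)))) = 361 + (840 + 36*(-10/√(-7))) = 361 + (840 + 36*(-10*(-I*√7/7))) = 361 + (840 + 36*(-(-10)*I*√7/7)) = 361 + (840 + 36*(10*I*√7/7)) = 361 + (840 + 360*I*√7/7) = 1201 + 360*I*√7/7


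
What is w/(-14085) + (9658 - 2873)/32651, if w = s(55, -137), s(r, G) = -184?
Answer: 101574509/459889335 ≈ 0.22087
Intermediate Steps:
w = -184
w/(-14085) + (9658 - 2873)/32651 = -184/(-14085) + (9658 - 2873)/32651 = -184*(-1/14085) + 6785*(1/32651) = 184/14085 + 6785/32651 = 101574509/459889335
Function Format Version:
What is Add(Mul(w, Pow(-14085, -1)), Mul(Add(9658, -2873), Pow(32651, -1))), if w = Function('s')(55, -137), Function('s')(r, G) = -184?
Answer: Rational(101574509, 459889335) ≈ 0.22087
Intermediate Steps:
w = -184
Add(Mul(w, Pow(-14085, -1)), Mul(Add(9658, -2873), Pow(32651, -1))) = Add(Mul(-184, Pow(-14085, -1)), Mul(Add(9658, -2873), Pow(32651, -1))) = Add(Mul(-184, Rational(-1, 14085)), Mul(6785, Rational(1, 32651))) = Add(Rational(184, 14085), Rational(6785, 32651)) = Rational(101574509, 459889335)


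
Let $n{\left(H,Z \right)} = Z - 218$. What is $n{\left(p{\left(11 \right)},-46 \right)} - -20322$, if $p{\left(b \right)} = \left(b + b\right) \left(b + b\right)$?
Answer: $20058$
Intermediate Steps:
$p{\left(b \right)} = 4 b^{2}$ ($p{\left(b \right)} = 2 b 2 b = 4 b^{2}$)
$n{\left(H,Z \right)} = -218 + Z$
$n{\left(p{\left(11 \right)},-46 \right)} - -20322 = \left(-218 - 46\right) - -20322 = -264 + 20322 = 20058$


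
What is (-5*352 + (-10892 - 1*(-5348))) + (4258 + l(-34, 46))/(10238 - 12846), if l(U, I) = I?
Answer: -1190821/163 ≈ -7305.6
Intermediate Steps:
(-5*352 + (-10892 - 1*(-5348))) + (4258 + l(-34, 46))/(10238 - 12846) = (-5*352 + (-10892 - 1*(-5348))) + (4258 + 46)/(10238 - 12846) = (-1760 + (-10892 + 5348)) + 4304/(-2608) = (-1760 - 5544) + 4304*(-1/2608) = -7304 - 269/163 = -1190821/163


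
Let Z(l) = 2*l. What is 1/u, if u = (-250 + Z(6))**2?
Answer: 1/56644 ≈ 1.7654e-5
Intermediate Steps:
u = 56644 (u = (-250 + 2*6)**2 = (-250 + 12)**2 = (-238)**2 = 56644)
1/u = 1/56644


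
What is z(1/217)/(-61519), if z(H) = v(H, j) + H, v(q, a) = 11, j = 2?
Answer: -2388/13349623 ≈ -0.00017888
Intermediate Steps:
z(H) = 11 + H
z(1/217)/(-61519) = (11 + 1/217)/(-61519) = (11 + 1/217)*(-1/61519) = (2388/217)*(-1/61519) = -2388/13349623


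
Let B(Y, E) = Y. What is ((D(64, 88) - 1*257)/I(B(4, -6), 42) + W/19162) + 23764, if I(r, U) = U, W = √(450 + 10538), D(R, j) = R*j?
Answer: 1003463/42 + √2747/9581 ≈ 23892.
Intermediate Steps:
W = 2*√2747 (W = √10988 = 2*√2747 ≈ 104.82)
((D(64, 88) - 1*257)/I(B(4, -6), 42) + W/19162) + 23764 = ((64*88 - 1*257)/42 + (2*√2747)/19162) + 23764 = ((5632 - 257)*(1/42) + (2*√2747)*(1/19162)) + 23764 = (5375*(1/42) + √2747/9581) + 23764 = (5375/42 + √2747/9581) + 23764 = 1003463/42 + √2747/9581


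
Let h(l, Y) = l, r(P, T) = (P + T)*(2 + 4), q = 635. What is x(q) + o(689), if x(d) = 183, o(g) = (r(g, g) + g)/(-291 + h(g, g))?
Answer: 81791/398 ≈ 205.51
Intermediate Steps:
r(P, T) = 6*P + 6*T (r(P, T) = (P + T)*6 = 6*P + 6*T)
o(g) = 13*g/(-291 + g) (o(g) = ((6*g + 6*g) + g)/(-291 + g) = (12*g + g)/(-291 + g) = (13*g)/(-291 + g) = 13*g/(-291 + g))
x(q) + o(689) = 183 + 13*689/(-291 + 689) = 183 + 13*689/398 = 183 + 13*689*(1/398) = 183 + 8957/398 = 81791/398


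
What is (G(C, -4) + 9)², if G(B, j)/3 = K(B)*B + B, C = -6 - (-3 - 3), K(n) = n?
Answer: 81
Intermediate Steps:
C = 0 (C = -6 - 1*(-6) = -6 + 6 = 0)
G(B, j) = 3*B + 3*B² (G(B, j) = 3*(B*B + B) = 3*(B² + B) = 3*(B + B²) = 3*B + 3*B²)
(G(C, -4) + 9)² = (3*0*(1 + 0) + 9)² = (3*0*1 + 9)² = (0 + 9)² = 9² = 81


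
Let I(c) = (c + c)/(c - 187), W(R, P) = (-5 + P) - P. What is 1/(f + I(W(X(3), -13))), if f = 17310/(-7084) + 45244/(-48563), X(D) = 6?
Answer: -8256487008/27437191259 ≈ -0.30092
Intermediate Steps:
W(R, P) = -5
I(c) = 2*c/(-187 + c) (I(c) = (2*c)/(-187 + c) = 2*c/(-187 + c))
f = -580567013/172010146 (f = 17310*(-1/7084) + 45244*(-1/48563) = -8655/3542 - 45244/48563 = -580567013/172010146 ≈ -3.3752)
1/(f + I(W(X(3), -13))) = 1/(-580567013/172010146 + 2*(-5)/(-187 - 5)) = 1/(-580567013/172010146 + 2*(-5)/(-192)) = 1/(-580567013/172010146 + 2*(-5)*(-1/192)) = 1/(-580567013/172010146 + 5/96) = 1/(-27437191259/8256487008) = -8256487008/27437191259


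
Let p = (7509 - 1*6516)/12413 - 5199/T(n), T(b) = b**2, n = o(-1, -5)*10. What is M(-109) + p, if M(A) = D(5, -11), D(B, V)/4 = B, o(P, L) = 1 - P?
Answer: 35166013/4965200 ≈ 7.0825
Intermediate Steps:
n = 20 (n = (1 - 1*(-1))*10 = (1 + 1)*10 = 2*10 = 20)
D(B, V) = 4*B
p = -64137987/4965200 (p = (7509 - 1*6516)/12413 - 5199/(20**2) = (7509 - 6516)*(1/12413) - 5199/400 = 993*(1/12413) - 5199*1/400 = 993/12413 - 5199/400 = -64137987/4965200 ≈ -12.917)
M(A) = 20 (M(A) = 4*5 = 20)
M(-109) + p = 20 - 64137987/4965200 = 35166013/4965200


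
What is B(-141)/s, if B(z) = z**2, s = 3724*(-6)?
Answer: -6627/7448 ≈ -0.88977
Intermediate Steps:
s = -22344
B(-141)/s = (-141)**2/(-22344) = 19881*(-1/22344) = -6627/7448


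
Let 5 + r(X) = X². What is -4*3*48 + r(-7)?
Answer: -532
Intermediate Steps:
r(X) = -5 + X²
-4*3*48 + r(-7) = -4*3*48 + (-5 + (-7)²) = -12*48 + (-5 + 49) = -576 + 44 = -532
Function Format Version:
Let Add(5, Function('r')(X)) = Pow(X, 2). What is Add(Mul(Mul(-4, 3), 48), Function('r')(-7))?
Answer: -532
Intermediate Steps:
Function('r')(X) = Add(-5, Pow(X, 2))
Add(Mul(Mul(-4, 3), 48), Function('r')(-7)) = Add(Mul(Mul(-4, 3), 48), Add(-5, Pow(-7, 2))) = Add(Mul(-12, 48), Add(-5, 49)) = Add(-576, 44) = -532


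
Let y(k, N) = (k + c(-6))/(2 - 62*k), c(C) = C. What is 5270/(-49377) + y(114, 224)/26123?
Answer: -3221089088/30179666793 ≈ -0.10673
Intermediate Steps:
y(k, N) = (-6 + k)/(2 - 62*k) (y(k, N) = (k - 6)/(2 - 62*k) = (-6 + k)/(2 - 62*k))
5270/(-49377) + y(114, 224)/26123 = 5270/(-49377) + ((6 - 1*114)/(2*(-1 + 31*114)))/26123 = 5270*(-1/49377) + ((6 - 114)/(2*(-1 + 3534)))*(1/26123) = -5270/49377 + ((1/2)*(-108)/3533)*(1/26123) = -5270/49377 + ((1/2)*(1/3533)*(-108))*(1/26123) = -5270/49377 - 54/3533*1/26123 = -5270/49377 - 54/92292559 = -3221089088/30179666793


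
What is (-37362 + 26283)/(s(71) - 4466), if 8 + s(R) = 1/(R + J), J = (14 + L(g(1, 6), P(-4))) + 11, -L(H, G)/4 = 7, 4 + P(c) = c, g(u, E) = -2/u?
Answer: 753372/304231 ≈ 2.4763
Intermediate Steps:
P(c) = -4 + c
L(H, G) = -28 (L(H, G) = -4*7 = -28)
J = -3 (J = (14 - 28) + 11 = -14 + 11 = -3)
s(R) = -8 + 1/(-3 + R) (s(R) = -8 + 1/(R - 3) = -8 + 1/(-3 + R))
(-37362 + 26283)/(s(71) - 4466) = (-37362 + 26283)/((25 - 8*71)/(-3 + 71) - 4466) = -11079/((25 - 568)/68 - 4466) = -11079/((1/68)*(-543) - 4466) = -11079/(-543/68 - 4466) = -11079/(-304231/68) = -11079*(-68/304231) = 753372/304231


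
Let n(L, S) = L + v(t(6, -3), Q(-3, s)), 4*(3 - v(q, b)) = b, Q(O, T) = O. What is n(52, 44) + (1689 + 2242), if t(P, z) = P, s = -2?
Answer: 15947/4 ≈ 3986.8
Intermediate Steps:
v(q, b) = 3 - b/4
n(L, S) = 15/4 + L (n(L, S) = L + (3 - 1/4*(-3)) = L + (3 + 3/4) = L + 15/4 = 15/4 + L)
n(52, 44) + (1689 + 2242) = (15/4 + 52) + (1689 + 2242) = 223/4 + 3931 = 15947/4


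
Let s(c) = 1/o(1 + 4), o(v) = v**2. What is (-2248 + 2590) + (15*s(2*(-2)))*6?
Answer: 1728/5 ≈ 345.60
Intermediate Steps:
s(c) = 1/25 (s(c) = 1/((1 + 4)**2) = 1/(5**2) = 1/25)
(-2248 + 2590) + (15*s(2*(-2)))*6 = (-2248 + 2590) + (15*(1/25))*6 = 342 + (3/5)*6 = 342 + 18/5 = 1728/5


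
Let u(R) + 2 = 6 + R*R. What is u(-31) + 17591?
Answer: 18556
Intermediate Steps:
u(R) = 4 + R**2 (u(R) = -2 + (6 + R*R) = -2 + (6 + R**2) = 4 + R**2)
u(-31) + 17591 = (4 + (-31)**2) + 17591 = (4 + 961) + 17591 = 965 + 17591 = 18556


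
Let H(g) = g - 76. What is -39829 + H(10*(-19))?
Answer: -40095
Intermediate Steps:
H(g) = -76 + g
-39829 + H(10*(-19)) = -39829 + (-76 + 10*(-19)) = -39829 + (-76 - 190) = -39829 - 266 = -40095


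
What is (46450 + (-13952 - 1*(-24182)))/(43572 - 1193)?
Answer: 56680/42379 ≈ 1.3375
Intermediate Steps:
(46450 + (-13952 - 1*(-24182)))/(43572 - 1193) = (46450 + (-13952 + 24182))/42379 = (46450 + 10230)*(1/42379) = 56680*(1/42379) = 56680/42379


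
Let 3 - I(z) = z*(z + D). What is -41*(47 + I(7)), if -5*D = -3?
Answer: 656/5 ≈ 131.20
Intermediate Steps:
D = 3/5 (D = -1/5*(-3) = 3/5 ≈ 0.60000)
I(z) = 3 - z*(3/5 + z) (I(z) = 3 - z*(z + 3/5) = 3 - z*(3/5 + z))
-41*(47 + I(7)) = -41*(47 + (3 - 1*7**2 - 3/5*7)) = -41*(47 + (3 - 1*49 - 21/5)) = -41*(47 + (3 - 49 - 21/5)) = -41*(47 - 251/5) = -41*(-16/5) = 656/5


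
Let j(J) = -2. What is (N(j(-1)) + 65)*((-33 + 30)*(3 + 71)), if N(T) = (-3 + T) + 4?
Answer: -14208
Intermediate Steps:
N(T) = 1 + T
(N(j(-1)) + 65)*((-33 + 30)*(3 + 71)) = ((1 - 2) + 65)*((-33 + 30)*(3 + 71)) = (-1 + 65)*(-3*74) = 64*(-222) = -14208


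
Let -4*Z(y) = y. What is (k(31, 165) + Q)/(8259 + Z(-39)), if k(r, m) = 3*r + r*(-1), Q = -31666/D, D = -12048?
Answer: 389321/49810950 ≈ 0.0078160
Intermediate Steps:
Z(y) = -y/4
Q = 15833/6024 (Q = -31666/(-12048) = -31666*(-1/12048) = 15833/6024 ≈ 2.6283)
k(r, m) = 2*r (k(r, m) = 3*r - r = 2*r)
(k(31, 165) + Q)/(8259 + Z(-39)) = (2*31 + 15833/6024)/(8259 - 1/4*(-39)) = (62 + 15833/6024)/(8259 + 39/4) = 389321/(6024*(33075/4)) = (389321/6024)*(4/33075) = 389321/49810950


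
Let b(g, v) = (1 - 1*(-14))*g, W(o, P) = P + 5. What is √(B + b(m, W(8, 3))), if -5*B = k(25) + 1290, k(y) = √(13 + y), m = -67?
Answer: √(-31575 - 5*√38)/5 ≈ 35.556*I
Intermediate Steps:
W(o, P) = 5 + P
B = -258 - √38/5 (B = -(√(13 + 25) + 1290)/5 = -(√38 + 1290)/5 = -(1290 + √38)/5 = -258 - √38/5 ≈ -259.23)
b(g, v) = 15*g (b(g, v) = (1 + 14)*g = 15*g)
√(B + b(m, W(8, 3))) = √((-258 - √38/5) + 15*(-67)) = √((-258 - √38/5) - 1005) = √(-1263 - √38/5)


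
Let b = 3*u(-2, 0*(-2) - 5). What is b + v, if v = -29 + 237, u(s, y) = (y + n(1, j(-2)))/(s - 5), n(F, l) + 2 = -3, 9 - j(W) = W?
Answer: 1486/7 ≈ 212.29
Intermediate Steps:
j(W) = 9 - W
n(F, l) = -5 (n(F, l) = -2 - 3 = -5)
u(s, y) = (-5 + y)/(-5 + s) (u(s, y) = (y - 5)/(s - 5) = (-5 + y)/(-5 + s))
v = 208
b = 30/7 (b = 3*((-5 + (0*(-2) - 5))/(-5 - 2)) = 3*((-5 + (0 - 5))/(-7)) = 3*(-(-5 - 5)/7) = 3*(-1/7*(-10)) = 3*(10/7) = 30/7 ≈ 4.2857)
b + v = 30/7 + 208 = 1486/7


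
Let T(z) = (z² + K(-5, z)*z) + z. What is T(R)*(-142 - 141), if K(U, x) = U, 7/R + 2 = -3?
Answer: -53487/25 ≈ -2139.5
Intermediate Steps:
R = -7/5 (R = 7/(-2 - 3) = 7/(-5) = 7*(-⅕) = -7/5 ≈ -1.4000)
T(z) = z² - 4*z (T(z) = (z² - 5*z) + z = z² - 4*z)
T(R)*(-142 - 141) = (-7*(-4 - 7/5)/5)*(-142 - 141) = -7/5*(-27/5)*(-283) = (189/25)*(-283) = -53487/25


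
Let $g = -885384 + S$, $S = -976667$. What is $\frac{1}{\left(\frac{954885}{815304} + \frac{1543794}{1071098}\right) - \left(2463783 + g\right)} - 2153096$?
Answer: $- \frac{26937923012669651857120}{12511250317054539} \approx -2.1531 \cdot 10^{6}$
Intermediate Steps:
$g = -1862051$ ($g = -885384 - 976667 = -1862051$)
$\frac{1}{\left(\frac{954885}{815304} + \frac{1543794}{1071098}\right) - \left(2463783 + g\right)} - 2153096 = \frac{1}{\left(\frac{954885}{815304} + \frac{1543794}{1071098}\right) - 601732} - 2153096 = \frac{1}{\left(954885 \cdot \frac{1}{815304} + 1543794 \cdot \frac{1}{1071098}\right) + \left(-2463783 + 1862051\right)} - 2153096 = \frac{1}{\left(\frac{318295}{271768} + \frac{110271}{76507}\right) - 601732} - 2153096 = \frac{1}{\frac{54319924693}{20792154376} - 601732} - 2153096 = \frac{1}{- \frac{12511250317054539}{20792154376}} - 2153096 = - \frac{20792154376}{12511250317054539} - 2153096 = - \frac{26937923012669651857120}{12511250317054539}$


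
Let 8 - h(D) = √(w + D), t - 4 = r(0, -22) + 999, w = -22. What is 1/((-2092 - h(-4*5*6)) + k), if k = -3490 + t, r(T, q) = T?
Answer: -4587/21040711 - I*√142/21040711 ≈ -0.00021801 - 5.6635e-7*I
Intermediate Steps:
t = 1003 (t = 4 + (0 + 999) = 4 + 999 = 1003)
h(D) = 8 - √(-22 + D)
k = -2487 (k = -3490 + 1003 = -2487)
1/((-2092 - h(-4*5*6)) + k) = 1/((-2092 - (8 - √(-22 - 4*5*6))) - 2487) = 1/((-2092 - (8 - √(-22 - 20*6))) - 2487) = 1/((-2092 - (8 - √(-22 - 120))) - 2487) = 1/((-2092 - (8 - √(-142))) - 2487) = 1/((-2092 - (8 - I*√142)) - 2487) = 1/((-2092 + (-8 + I*√142)) - 2487) = 1/((-2100 + I*√142) - 2487) = 1/(-4587 + I*√142)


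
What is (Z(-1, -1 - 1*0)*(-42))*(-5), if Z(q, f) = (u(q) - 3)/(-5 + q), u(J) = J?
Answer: 140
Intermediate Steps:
Z(q, f) = (-3 + q)/(-5 + q) (Z(q, f) = (q - 3)/(-5 + q) = (-3 + q)/(-5 + q))
(Z(-1, -1 - 1*0)*(-42))*(-5) = (((-3 - 1)/(-5 - 1))*(-42))*(-5) = ((-4/(-6))*(-42))*(-5) = (-⅙*(-4)*(-42))*(-5) = ((⅔)*(-42))*(-5) = -28*(-5) = 140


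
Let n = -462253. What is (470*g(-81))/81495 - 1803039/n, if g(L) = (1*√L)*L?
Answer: 1803039/462253 - 7614*I/1811 ≈ 3.9005 - 4.2043*I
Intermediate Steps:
g(L) = L^(3/2) (g(L) = √L*L = L^(3/2))
(470*g(-81))/81495 - 1803039/n = (470*(-81)^(3/2))/81495 - 1803039/(-462253) = (470*(-729*I))*(1/81495) - 1803039*(-1/462253) = -342630*I*(1/81495) + 1803039/462253 = -7614*I/1811 + 1803039/462253 = 1803039/462253 - 7614*I/1811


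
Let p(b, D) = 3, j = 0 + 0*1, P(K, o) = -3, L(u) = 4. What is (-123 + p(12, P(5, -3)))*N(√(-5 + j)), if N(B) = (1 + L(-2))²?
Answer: -3000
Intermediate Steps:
j = 0 (j = 0 + 0 = 0)
N(B) = 25 (N(B) = (1 + 4)² = 5² = 25)
(-123 + p(12, P(5, -3)))*N(√(-5 + j)) = (-123 + 3)*25 = -120*25 = -3000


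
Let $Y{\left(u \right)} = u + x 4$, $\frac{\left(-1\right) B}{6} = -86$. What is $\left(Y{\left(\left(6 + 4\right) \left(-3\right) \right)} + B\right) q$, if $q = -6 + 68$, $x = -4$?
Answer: $29140$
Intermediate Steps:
$B = 516$ ($B = \left(-6\right) \left(-86\right) = 516$)
$Y{\left(u \right)} = -16 + u$ ($Y{\left(u \right)} = u - 16 = -16 + u$)
$q = 62$
$\left(Y{\left(\left(6 + 4\right) \left(-3\right) \right)} + B\right) q = \left(\left(-16 + \left(6 + 4\right) \left(-3\right)\right) + 516\right) 62 = \left(\left(-16 + 10 \left(-3\right)\right) + 516\right) 62 = \left(\left(-16 - 30\right) + 516\right) 62 = \left(-46 + 516\right) 62 = 470 \cdot 62 = 29140$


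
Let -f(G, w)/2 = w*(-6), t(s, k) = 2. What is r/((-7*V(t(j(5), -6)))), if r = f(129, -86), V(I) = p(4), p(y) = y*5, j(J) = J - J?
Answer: 258/35 ≈ 7.3714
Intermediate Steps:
j(J) = 0
p(y) = 5*y
V(I) = 20 (V(I) = 5*4 = 20)
f(G, w) = 12*w (f(G, w) = -2*w*(-6) = -(-12)*w = 12*w)
r = -1032 (r = 12*(-86) = -1032)
r/((-7*V(t(j(5), -6)))) = -1032/((-7*20)) = -1032/(-140) = -1032*(-1/140) = 258/35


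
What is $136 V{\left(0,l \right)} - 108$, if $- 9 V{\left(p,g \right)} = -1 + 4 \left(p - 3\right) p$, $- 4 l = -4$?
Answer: $- \frac{836}{9} \approx -92.889$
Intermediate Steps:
$l = 1$ ($l = \left(- \frac{1}{4}\right) \left(-4\right) = 1$)
$V{\left(p,g \right)} = \frac{1}{9} - \frac{4 p \left(-3 + p\right)}{9}$ ($V{\left(p,g \right)} = - \frac{-1 + 4 \left(p - 3\right) p}{9} = - \frac{-1 + 4 \left(-3 + p\right) p}{9} = - \frac{-1 + 4 p \left(-3 + p\right)}{9} = \frac{1}{9} - \frac{4 p \left(-3 + p\right)}{9}$)
$136 V{\left(0,l \right)} - 108 = 136 \left(\frac{1}{9} - \frac{4 \cdot 0^{2}}{9} + \frac{4}{3} \cdot 0\right) - 108 = 136 \left(\frac{1}{9} - 0 + 0\right) - 108 = 136 \left(\frac{1}{9} + 0 + 0\right) - 108 = 136 \cdot \frac{1}{9} - 108 = \frac{136}{9} - 108 = - \frac{836}{9}$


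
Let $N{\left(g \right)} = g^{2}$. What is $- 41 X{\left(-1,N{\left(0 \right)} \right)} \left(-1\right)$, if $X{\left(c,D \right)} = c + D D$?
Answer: $-41$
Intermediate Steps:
$X{\left(c,D \right)} = c + D^{2}$
$- 41 X{\left(-1,N{\left(0 \right)} \right)} \left(-1\right) = - 41 \left(-1 + \left(0^{2}\right)^{2}\right) \left(-1\right) = - 41 \left(-1 + 0^{2}\right) \left(-1\right) = - 41 \left(-1 + 0\right) \left(-1\right) = \left(-41\right) \left(-1\right) \left(-1\right) = 41 \left(-1\right) = -41$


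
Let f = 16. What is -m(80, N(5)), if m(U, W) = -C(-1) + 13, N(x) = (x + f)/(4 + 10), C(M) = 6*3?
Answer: 5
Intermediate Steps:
C(M) = 18
N(x) = 8/7 + x/14 (N(x) = (x + 16)/(4 + 10) = (16 + x)/14 = (16 + x)*(1/14) = 8/7 + x/14)
m(U, W) = -5 (m(U, W) = -1*18 + 13 = -18 + 13 = -5)
-m(80, N(5)) = -1*(-5) = 5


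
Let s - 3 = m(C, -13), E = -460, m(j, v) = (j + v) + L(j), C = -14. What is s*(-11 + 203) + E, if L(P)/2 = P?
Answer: -10444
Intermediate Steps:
L(P) = 2*P
m(j, v) = v + 3*j (m(j, v) = (j + v) + 2*j = v + 3*j)
s = -52 (s = 3 + (-13 + 3*(-14)) = 3 + (-13 - 42) = 3 - 55 = -52)
s*(-11 + 203) + E = -52*(-11 + 203) - 460 = -52*192 - 460 = -9984 - 460 = -10444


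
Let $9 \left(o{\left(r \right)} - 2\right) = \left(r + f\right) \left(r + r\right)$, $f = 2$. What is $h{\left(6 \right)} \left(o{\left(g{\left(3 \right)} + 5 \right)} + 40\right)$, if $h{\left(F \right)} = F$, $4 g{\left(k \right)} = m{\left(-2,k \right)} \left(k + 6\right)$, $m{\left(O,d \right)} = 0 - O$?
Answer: $\frac{1193}{3} \approx 397.67$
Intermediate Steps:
$m{\left(O,d \right)} = - O$
$g{\left(k \right)} = 3 + \frac{k}{2}$ ($g{\left(k \right)} = \frac{\left(-1\right) \left(-2\right) \left(k + 6\right)}{4} = \frac{2 \left(6 + k\right)}{4} = \frac{12 + 2 k}{4} = 3 + \frac{k}{2}$)
$o{\left(r \right)} = 2 + \frac{2 r \left(2 + r\right)}{9}$ ($o{\left(r \right)} = 2 + \frac{\left(r + 2\right) \left(r + r\right)}{9} = 2 + \frac{\left(2 + r\right) 2 r}{9} = 2 + \frac{2 r \left(2 + r\right)}{9}$)
$h{\left(6 \right)} \left(o{\left(g{\left(3 \right)} + 5 \right)} + 40\right) = 6 \left(\left(2 + \frac{2 \left(\left(3 + \frac{1}{2} \cdot 3\right) + 5\right)^{2}}{9} + \frac{4 \left(\left(3 + \frac{1}{2} \cdot 3\right) + 5\right)}{9}\right) + 40\right) = 6 \left(\left(2 + \frac{2 \left(\left(3 + \frac{3}{2}\right) + 5\right)^{2}}{9} + \frac{4 \left(\left(3 + \frac{3}{2}\right) + 5\right)}{9}\right) + 40\right) = 6 \left(\left(2 + \frac{2 \left(\frac{9}{2} + 5\right)^{2}}{9} + \frac{4 \left(\frac{9}{2} + 5\right)}{9}\right) + 40\right) = 6 \left(\left(2 + \frac{2 \left(\frac{19}{2}\right)^{2}}{9} + \frac{4}{9} \cdot \frac{19}{2}\right) + 40\right) = 6 \left(\left(2 + \frac{2}{9} \cdot \frac{361}{4} + \frac{38}{9}\right) + 40\right) = 6 \left(\left(2 + \frac{361}{18} + \frac{38}{9}\right) + 40\right) = 6 \left(\frac{473}{18} + 40\right) = 6 \cdot \frac{1193}{18} = \frac{1193}{3}$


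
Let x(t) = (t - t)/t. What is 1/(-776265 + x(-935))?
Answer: -1/776265 ≈ -1.2882e-6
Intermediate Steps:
x(t) = 0 (x(t) = 0/t = 0)
1/(-776265 + x(-935)) = 1/(-776265 + 0) = 1/(-776265) = -1/776265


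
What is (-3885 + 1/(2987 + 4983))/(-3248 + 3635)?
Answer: -30963449/3084390 ≈ -10.039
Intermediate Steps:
(-3885 + 1/(2987 + 4983))/(-3248 + 3635) = (-3885 + 1/7970)/387 = (-3885 + 1/7970)*(1/387) = -30963449/7970*1/387 = -30963449/3084390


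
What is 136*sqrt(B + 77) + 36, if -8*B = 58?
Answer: 36 + 204*sqrt(31) ≈ 1171.8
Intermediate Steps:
B = -29/4 (B = -1/8*58 = -29/4 ≈ -7.2500)
136*sqrt(B + 77) + 36 = 136*sqrt(-29/4 + 77) + 36 = 136*sqrt(279/4) + 36 = 136*(3*sqrt(31)/2) + 36 = 204*sqrt(31) + 36 = 36 + 204*sqrt(31)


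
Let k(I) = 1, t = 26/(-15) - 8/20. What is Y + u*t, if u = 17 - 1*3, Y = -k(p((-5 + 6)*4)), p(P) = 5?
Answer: -463/15 ≈ -30.867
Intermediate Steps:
t = -32/15 (t = 26*(-1/15) - 8*1/20 = -26/15 - 2/5 = -32/15 ≈ -2.1333)
Y = -1 (Y = -1*1 = -1)
u = 14 (u = 17 - 3 = 14)
Y + u*t = -1 + 14*(-32/15) = -1 - 448/15 = -463/15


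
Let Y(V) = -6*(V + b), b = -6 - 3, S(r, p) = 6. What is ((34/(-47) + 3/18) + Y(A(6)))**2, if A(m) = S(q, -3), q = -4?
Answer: 24196561/79524 ≈ 304.27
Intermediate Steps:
A(m) = 6
b = -9
Y(V) = 54 - 6*V (Y(V) = -6*(V - 9) = -6*(-9 + V) = 54 - 6*V)
((34/(-47) + 3/18) + Y(A(6)))**2 = ((34/(-47) + 3/18) + (54 - 6*6))**2 = ((34*(-1/47) + 3*(1/18)) + (54 - 36))**2 = ((-34/47 + 1/6) + 18)**2 = (-157/282 + 18)**2 = (4919/282)**2 = 24196561/79524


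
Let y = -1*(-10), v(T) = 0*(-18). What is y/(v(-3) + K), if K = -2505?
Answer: -2/501 ≈ -0.0039920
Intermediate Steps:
v(T) = 0
y = 10
y/(v(-3) + K) = 10/(0 - 2505) = 10/(-2505) = 10*(-1/2505) = -2/501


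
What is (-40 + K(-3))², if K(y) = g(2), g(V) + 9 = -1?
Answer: 2500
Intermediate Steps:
g(V) = -10 (g(V) = -9 - 1 = -10)
K(y) = -10
(-40 + K(-3))² = (-40 - 10)² = (-50)² = 2500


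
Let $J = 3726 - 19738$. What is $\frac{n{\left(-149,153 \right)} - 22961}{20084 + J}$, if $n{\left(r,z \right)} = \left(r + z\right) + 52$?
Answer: $- \frac{45}{8} \approx -5.625$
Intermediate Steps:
$J = -16012$
$n{\left(r,z \right)} = 52 + r + z$
$\frac{n{\left(-149,153 \right)} - 22961}{20084 + J} = \frac{\left(52 - 149 + 153\right) - 22961}{20084 - 16012} = \frac{56 - 22961}{4072} = \left(-22905\right) \frac{1}{4072} = - \frac{45}{8}$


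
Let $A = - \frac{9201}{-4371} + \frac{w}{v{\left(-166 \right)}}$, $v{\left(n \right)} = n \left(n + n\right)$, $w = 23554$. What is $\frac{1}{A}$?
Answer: $\frac{40149092}{101673341} \approx 0.39488$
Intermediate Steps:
$v{\left(n \right)} = 2 n^{2}$ ($v{\left(n \right)} = n 2 n = 2 n^{2}$)
$A = \frac{101673341}{40149092}$ ($A = - \frac{9201}{-4371} + \frac{23554}{2 \left(-166\right)^{2}} = \left(-9201\right) \left(- \frac{1}{4371}\right) + \frac{23554}{2 \cdot 27556} = \frac{3067}{1457} + \frac{23554}{55112} = \frac{3067}{1457} + 23554 \cdot \frac{1}{55112} = \frac{3067}{1457} + \frac{11777}{27556} = \frac{101673341}{40149092} \approx 2.5324$)
$\frac{1}{A} = \frac{1}{\frac{101673341}{40149092}} = \frac{40149092}{101673341}$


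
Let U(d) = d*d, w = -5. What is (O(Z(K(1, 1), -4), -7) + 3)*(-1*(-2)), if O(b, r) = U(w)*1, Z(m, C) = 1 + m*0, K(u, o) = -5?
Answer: 56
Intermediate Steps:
Z(m, C) = 1 (Z(m, C) = 1 + 0 = 1)
U(d) = d**2
O(b, r) = 25 (O(b, r) = (-5)**2*1 = 25*1 = 25)
(O(Z(K(1, 1), -4), -7) + 3)*(-1*(-2)) = (25 + 3)*(-1*(-2)) = 28*2 = 56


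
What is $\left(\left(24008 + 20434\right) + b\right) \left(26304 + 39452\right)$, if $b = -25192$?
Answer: $1265803000$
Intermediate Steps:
$\left(\left(24008 + 20434\right) + b\right) \left(26304 + 39452\right) = \left(\left(24008 + 20434\right) - 25192\right) \left(26304 + 39452\right) = \left(44442 - 25192\right) 65756 = 19250 \cdot 65756 = 1265803000$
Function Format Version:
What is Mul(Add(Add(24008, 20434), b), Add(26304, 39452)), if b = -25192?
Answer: 1265803000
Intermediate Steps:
Mul(Add(Add(24008, 20434), b), Add(26304, 39452)) = Mul(Add(Add(24008, 20434), -25192), Add(26304, 39452)) = Mul(Add(44442, -25192), 65756) = Mul(19250, 65756) = 1265803000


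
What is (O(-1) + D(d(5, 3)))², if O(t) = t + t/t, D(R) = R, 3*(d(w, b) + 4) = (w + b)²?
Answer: 2704/9 ≈ 300.44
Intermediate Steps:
d(w, b) = -4 + (b + w)²/3 (d(w, b) = -4 + (w + b)²/3 = -4 + (b + w)²/3)
O(t) = 1 + t (O(t) = t + 1 = 1 + t)
(O(-1) + D(d(5, 3)))² = ((1 - 1) + (-4 + (3 + 5)²/3))² = (0 + (-4 + (⅓)*8²))² = (0 + (-4 + (⅓)*64))² = (0 + (-4 + 64/3))² = (0 + 52/3)² = (52/3)² = 2704/9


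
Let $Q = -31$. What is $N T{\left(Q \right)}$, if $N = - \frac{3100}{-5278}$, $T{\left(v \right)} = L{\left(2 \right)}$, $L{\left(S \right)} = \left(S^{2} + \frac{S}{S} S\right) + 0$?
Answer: $\frac{9300}{2639} \approx 3.5241$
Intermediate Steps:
$L{\left(S \right)} = S + S^{2}$ ($L{\left(S \right)} = \left(S^{2} + 1 S\right) + 0 = \left(S^{2} + S\right) + 0 = \left(S + S^{2}\right) + 0 = S + S^{2}$)
$T{\left(v \right)} = 6$ ($T{\left(v \right)} = 2 \left(1 + 2\right) = 2 \cdot 3 = 6$)
$N = \frac{1550}{2639}$ ($N = \left(-3100\right) \left(- \frac{1}{5278}\right) = \frac{1550}{2639} \approx 0.58734$)
$N T{\left(Q \right)} = \frac{1550}{2639} \cdot 6 = \frac{9300}{2639}$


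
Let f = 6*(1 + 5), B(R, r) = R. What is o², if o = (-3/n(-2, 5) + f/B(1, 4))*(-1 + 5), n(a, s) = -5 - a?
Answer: 21904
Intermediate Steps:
f = 36 (f = 6*6 = 36)
o = 148 (o = (-3/(-5 - 1*(-2)) + 36/1)*(-1 + 5) = (-3/(-5 + 2) + 36*1)*4 = (-3/(-3) + 36)*4 = (-3*(-⅓) + 36)*4 = (1 + 36)*4 = 37*4 = 148)
o² = 148² = 21904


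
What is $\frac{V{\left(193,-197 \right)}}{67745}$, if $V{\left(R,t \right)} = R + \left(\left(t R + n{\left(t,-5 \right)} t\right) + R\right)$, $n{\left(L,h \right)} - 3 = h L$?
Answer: $- \frac{13663}{3985} \approx -3.4286$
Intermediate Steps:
$n{\left(L,h \right)} = 3 + L h$ ($n{\left(L,h \right)} = 3 + h L = 3 + L h$)
$V{\left(R,t \right)} = 2 R + R t + t \left(3 - 5 t\right)$ ($V{\left(R,t \right)} = R + \left(\left(t R + \left(3 + t \left(-5\right)\right) t\right) + R\right) = R + \left(\left(R t + \left(3 - 5 t\right) t\right) + R\right) = R + \left(\left(R t + t \left(3 - 5 t\right)\right) + R\right) = R + \left(R + R t + t \left(3 - 5 t\right)\right) = 2 R + R t + t \left(3 - 5 t\right)$)
$\frac{V{\left(193,-197 \right)}}{67745} = \frac{2 \cdot 193 + 193 \left(-197\right) - 197 \left(3 - -985\right)}{67745} = \left(386 - 38021 - 197 \left(3 + 985\right)\right) \frac{1}{67745} = \left(386 - 38021 - 194636\right) \frac{1}{67745} = \left(-232271\right) \frac{1}{67745} = - \frac{13663}{3985}$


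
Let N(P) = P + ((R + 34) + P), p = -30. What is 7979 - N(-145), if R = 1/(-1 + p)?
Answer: 255286/31 ≈ 8235.0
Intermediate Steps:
R = -1/31 (R = 1/(-1 - 30) = 1/(-31) = -1/31 ≈ -0.032258)
N(P) = 1053/31 + 2*P (N(P) = P + ((-1/31 + 34) + P) = P + (1053/31 + P) = 1053/31 + 2*P)
7979 - N(-145) = 7979 - (1053/31 + 2*(-145)) = 7979 - (1053/31 - 290) = 7979 - 1*(-7937/31) = 7979 + 7937/31 = 255286/31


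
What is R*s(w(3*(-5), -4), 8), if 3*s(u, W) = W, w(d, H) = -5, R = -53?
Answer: -424/3 ≈ -141.33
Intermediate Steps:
s(u, W) = W/3
R*s(w(3*(-5), -4), 8) = -53*8/3 = -424/3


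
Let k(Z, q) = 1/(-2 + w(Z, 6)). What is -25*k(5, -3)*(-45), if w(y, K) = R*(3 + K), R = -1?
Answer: -1125/11 ≈ -102.27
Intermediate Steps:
w(y, K) = -3 - K (w(y, K) = -(3 + K) = -3 - K)
k(Z, q) = -1/11 (k(Z, q) = 1/(-2 + (-3 - 1*6)) = 1/(-2 + (-3 - 6)) = 1/(-2 - 9) = 1/(-11) = -1/11)
-25*k(5, -3)*(-45) = -25*(-1/11)*(-45) = (25/11)*(-45) = -1125/11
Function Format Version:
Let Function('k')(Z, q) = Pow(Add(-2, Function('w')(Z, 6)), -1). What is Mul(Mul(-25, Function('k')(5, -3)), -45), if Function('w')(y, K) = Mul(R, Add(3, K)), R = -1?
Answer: Rational(-1125, 11) ≈ -102.27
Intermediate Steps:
Function('w')(y, K) = Add(-3, Mul(-1, K)) (Function('w')(y, K) = Mul(-1, Add(3, K)) = Add(-3, Mul(-1, K)))
Function('k')(Z, q) = Rational(-1, 11) (Function('k')(Z, q) = Pow(Add(-2, Add(-3, Mul(-1, 6))), -1) = Pow(Add(-2, Add(-3, -6)), -1) = Pow(Add(-2, -9), -1) = Pow(-11, -1) = Rational(-1, 11))
Mul(Mul(-25, Function('k')(5, -3)), -45) = Mul(Mul(-25, Rational(-1, 11)), -45) = Mul(Rational(25, 11), -45) = Rational(-1125, 11)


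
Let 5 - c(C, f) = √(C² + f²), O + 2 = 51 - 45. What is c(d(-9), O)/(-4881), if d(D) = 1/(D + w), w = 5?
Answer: -5/4881 + √257/19524 ≈ -0.00020328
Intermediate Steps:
d(D) = 1/(5 + D) (d(D) = 1/(D + 5) = 1/(5 + D))
O = 4 (O = -2 + (51 - 45) = -2 + 6 = 4)
c(C, f) = 5 - √(C² + f²)
c(d(-9), O)/(-4881) = (5 - √((1/(5 - 9))² + 4²))/(-4881) = (5 - √((1/(-4))² + 16))*(-1/4881) = (5 - √((-¼)² + 16))*(-1/4881) = (5 - √(1/16 + 16))*(-1/4881) = (5 - √(257/16))*(-1/4881) = (5 - √257/4)*(-1/4881) = -5/4881 + √257/19524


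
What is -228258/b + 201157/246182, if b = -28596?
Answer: 2581054022/293325853 ≈ 8.7993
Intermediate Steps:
-228258/b + 201157/246182 = -228258/(-28596) + 201157/246182 = -228258*(-1/28596) + 201157*(1/246182) = 38043/4766 + 201157/246182 = 2581054022/293325853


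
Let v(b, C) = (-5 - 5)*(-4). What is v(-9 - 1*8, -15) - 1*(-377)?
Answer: 417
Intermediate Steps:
v(b, C) = 40 (v(b, C) = -10*(-4) = 40)
v(-9 - 1*8, -15) - 1*(-377) = 40 - 1*(-377) = 40 + 377 = 417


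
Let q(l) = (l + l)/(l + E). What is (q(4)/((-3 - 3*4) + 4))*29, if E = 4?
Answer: -29/11 ≈ -2.6364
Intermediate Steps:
q(l) = 2*l/(4 + l) (q(l) = (l + l)/(l + 4) = (2*l)/(4 + l) = 2*l/(4 + l))
(q(4)/((-3 - 3*4) + 4))*29 = ((2*4/(4 + 4))/((-3 - 3*4) + 4))*29 = ((2*4/8)/((-3 - 12) + 4))*29 = ((2*4*(⅛))/(-15 + 4))*29 = (1/(-11))*29 = (1*(-1/11))*29 = -1/11*29 = -29/11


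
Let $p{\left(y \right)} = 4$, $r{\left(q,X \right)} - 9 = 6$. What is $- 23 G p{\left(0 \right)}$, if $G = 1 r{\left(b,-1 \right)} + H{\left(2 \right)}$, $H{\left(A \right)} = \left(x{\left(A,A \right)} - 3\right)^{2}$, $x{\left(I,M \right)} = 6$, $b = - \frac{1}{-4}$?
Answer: $-2208$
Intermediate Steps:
$b = \frac{1}{4}$ ($b = \left(-1\right) \left(- \frac{1}{4}\right) = \frac{1}{4} \approx 0.25$)
$r{\left(q,X \right)} = 15$ ($r{\left(q,X \right)} = 9 + 6 = 15$)
$H{\left(A \right)} = 9$ ($H{\left(A \right)} = \left(6 - 3\right)^{2} = 3^{2} = 9$)
$G = 24$ ($G = 1 \cdot 15 + 9 = 15 + 9 = 24$)
$- 23 G p{\left(0 \right)} = \left(-23\right) 24 \cdot 4 = \left(-552\right) 4 = -2208$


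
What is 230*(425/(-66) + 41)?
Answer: 262315/33 ≈ 7948.9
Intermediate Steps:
230*(425/(-66) + 41) = 230*(425*(-1/66) + 41) = 230*(-425/66 + 41) = 230*(2281/66) = 262315/33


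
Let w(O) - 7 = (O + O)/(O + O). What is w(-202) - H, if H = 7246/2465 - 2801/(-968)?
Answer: 5170367/2386120 ≈ 2.1669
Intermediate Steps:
H = 13918593/2386120 (H = 7246*(1/2465) - 2801*(-1/968) = 7246/2465 + 2801/968 = 13918593/2386120 ≈ 5.8331)
w(O) = 8 (w(O) = 7 + (O + O)/(O + O) = 7 + (2*O)/((2*O)) = 7 + (2*O)*(1/(2*O)) = 7 + 1 = 8)
w(-202) - H = 8 - 1*13918593/2386120 = 8 - 13918593/2386120 = 5170367/2386120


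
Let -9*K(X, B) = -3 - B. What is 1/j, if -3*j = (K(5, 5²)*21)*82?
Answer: -9/16072 ≈ -0.00055998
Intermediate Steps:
K(X, B) = ⅓ + B/9 (K(X, B) = -(-3 - B)/9 = ⅓ + B/9)
j = -16072/9 (j = -(⅓ + (⅑)*5²)*21*82/3 = -(⅓ + (⅑)*25)*21*82/3 = -(⅓ + 25/9)*21*82/3 = -(28/9)*21*82/3 = -196*82/9 = -⅓*16072/3 = -16072/9 ≈ -1785.8)
1/j = 1/(-16072/9) = -9/16072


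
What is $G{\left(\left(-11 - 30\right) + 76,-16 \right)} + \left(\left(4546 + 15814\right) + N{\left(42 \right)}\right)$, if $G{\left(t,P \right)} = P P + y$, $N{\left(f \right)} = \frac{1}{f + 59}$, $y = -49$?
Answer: $\frac{2077268}{101} \approx 20567.0$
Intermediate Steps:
$N{\left(f \right)} = \frac{1}{59 + f}$
$G{\left(t,P \right)} = -49 + P^{2}$ ($G{\left(t,P \right)} = P P - 49 = P^{2} - 49 = -49 + P^{2}$)
$G{\left(\left(-11 - 30\right) + 76,-16 \right)} + \left(\left(4546 + 15814\right) + N{\left(42 \right)}\right) = \left(-49 + \left(-16\right)^{2}\right) + \left(\left(4546 + 15814\right) + \frac{1}{59 + 42}\right) = \left(-49 + 256\right) + \left(20360 + \frac{1}{101}\right) = 207 + \left(20360 + \frac{1}{101}\right) = 207 + \frac{2056361}{101} = \frac{2077268}{101}$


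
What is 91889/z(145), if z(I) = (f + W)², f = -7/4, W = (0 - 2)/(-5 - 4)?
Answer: 119088144/3025 ≈ 39368.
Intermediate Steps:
W = 2/9 (W = -2/(-9) = -2*(-⅑) = 2/9 ≈ 0.22222)
f = -7/4 (f = -7*¼ = -7/4 ≈ -1.7500)
z(I) = 3025/1296 (z(I) = (-7/4 + 2/9)² = (-55/36)² = 3025/1296)
91889/z(145) = 91889/(3025/1296) = 91889*(1296/3025) = 119088144/3025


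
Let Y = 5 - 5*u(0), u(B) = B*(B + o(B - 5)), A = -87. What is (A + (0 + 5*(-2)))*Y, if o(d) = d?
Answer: -485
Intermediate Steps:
u(B) = B*(-5 + 2*B) (u(B) = B*(B + (B - 5)) = B*(B + (-5 + B)) = B*(-5 + 2*B))
Y = 5 (Y = 5 - 0*(-5 + 2*0) = 5 - 0*(-5 + 0) = 5 - 0*(-5) = 5 - 5*0 = 5 + 0 = 5)
(A + (0 + 5*(-2)))*Y = (-87 + (0 + 5*(-2)))*5 = (-87 + (0 - 10))*5 = (-87 - 10)*5 = -97*5 = -485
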